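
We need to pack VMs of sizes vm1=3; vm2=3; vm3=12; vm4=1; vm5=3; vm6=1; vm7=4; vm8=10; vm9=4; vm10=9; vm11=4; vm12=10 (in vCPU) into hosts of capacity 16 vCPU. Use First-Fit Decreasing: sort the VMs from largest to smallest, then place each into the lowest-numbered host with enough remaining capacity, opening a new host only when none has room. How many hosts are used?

5 hosts

Sorted descending: 12, 10, 10, 9, 4, 4, 4, 3, 3, 3, 1, 1.
host 1: place 12 vCPU, 4 vCPU left
host 2: place 10 vCPU, 6 vCPU left
host 3: place 10 vCPU, 6 vCPU left
host 4: place 9 vCPU, 7 vCPU left
host 1: place 4 vCPU, 0 vCPU left
host 2: place 4 vCPU, 2 vCPU left
host 3: place 4 vCPU, 2 vCPU left
host 4: place 3 vCPU, 4 vCPU left
host 4: place 3 vCPU, 1 vCPU left
host 5: place 3 vCPU, 13 vCPU left
host 2: place 1 vCPU, 1 vCPU left
host 2: place 1 vCPU, 0 vCPU left
Final hosts: [12,4] [10,4,1,1] [10,4] [9,3,3] [3].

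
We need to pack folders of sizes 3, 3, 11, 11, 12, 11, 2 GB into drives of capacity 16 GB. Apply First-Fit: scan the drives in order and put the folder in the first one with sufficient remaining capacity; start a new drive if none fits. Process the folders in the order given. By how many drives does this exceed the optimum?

First-Fit: [3,3,2] [11] [11] [12] [11] → 5 drives.
Total size 53 GB; any packing needs at least ⌈53/16⌉ = 4 drives.
An optimal packing achieves that bound: [12,3] [11,3,2] [11] [11] → 4 drives.
Excess: 5 − 4 = 1.

1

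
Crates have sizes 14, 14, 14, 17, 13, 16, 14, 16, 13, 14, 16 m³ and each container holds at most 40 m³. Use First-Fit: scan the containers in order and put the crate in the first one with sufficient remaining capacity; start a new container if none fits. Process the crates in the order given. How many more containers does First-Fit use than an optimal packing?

1

First-Fit: [14,14] [14,17] [13,16] [14,16] [13,14] [16] → 6 containers.
Total size 161 m³; any packing needs at least ⌈161/40⌉ = 5 containers.
An optimal packing achieves that bound: [17,16] [16,16] [14,14] [14,14] [14,13,13] → 5 containers.
Excess: 6 − 5 = 1.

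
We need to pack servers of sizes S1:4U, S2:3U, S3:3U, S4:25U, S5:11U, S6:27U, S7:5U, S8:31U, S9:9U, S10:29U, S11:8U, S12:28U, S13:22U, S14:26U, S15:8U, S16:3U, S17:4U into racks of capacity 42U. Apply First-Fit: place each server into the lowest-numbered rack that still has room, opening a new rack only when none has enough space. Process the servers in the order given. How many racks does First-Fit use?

7

Put S1 (4U) in rack 1; 38U remain.
Put S2 (3U) in rack 1; 35U remain.
Put S3 (3U) in rack 1; 32U remain.
Put S4 (25U) in rack 1; 7U remain.
Put S5 (11U) in rack 2; 31U remain.
Put S6 (27U) in rack 2; 4U remain.
Put S7 (5U) in rack 1; 2U remain.
Put S8 (31U) in rack 3; 11U remain.
Put S9 (9U) in rack 3; 2U remain.
Put S10 (29U) in rack 4; 13U remain.
Put S11 (8U) in rack 4; 5U remain.
Put S12 (28U) in rack 5; 14U remain.
Put S13 (22U) in rack 6; 20U remain.
Put S14 (26U) in rack 7; 16U remain.
Put S15 (8U) in rack 5; 6U remain.
Put S16 (3U) in rack 2; 1U remain.
Put S17 (4U) in rack 4; 1U remain.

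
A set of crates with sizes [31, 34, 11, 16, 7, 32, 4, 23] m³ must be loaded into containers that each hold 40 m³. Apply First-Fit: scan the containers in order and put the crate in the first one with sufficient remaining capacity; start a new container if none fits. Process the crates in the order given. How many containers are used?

container 1: place 31 m³, 9 m³ left
container 2: place 34 m³, 6 m³ left
container 3: place 11 m³, 29 m³ left
container 3: place 16 m³, 13 m³ left
container 1: place 7 m³, 2 m³ left
container 4: place 32 m³, 8 m³ left
container 2: place 4 m³, 2 m³ left
container 5: place 23 m³, 17 m³ left

5 containers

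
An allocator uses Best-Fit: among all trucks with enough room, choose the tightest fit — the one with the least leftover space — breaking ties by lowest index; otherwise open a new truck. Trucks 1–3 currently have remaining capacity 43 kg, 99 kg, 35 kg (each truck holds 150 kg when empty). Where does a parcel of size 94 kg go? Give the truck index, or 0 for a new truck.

2

Trucks with room: truck 2 (99 kg).
Tightest fit is truck 2 with 99 kg free.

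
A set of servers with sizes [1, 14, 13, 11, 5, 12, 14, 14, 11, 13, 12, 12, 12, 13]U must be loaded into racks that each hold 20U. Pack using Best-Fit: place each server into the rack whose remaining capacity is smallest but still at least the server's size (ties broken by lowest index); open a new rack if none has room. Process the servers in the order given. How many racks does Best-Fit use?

12

rack 1: place 1U, 19U left
rack 1: place 14U, 5U left
rack 2: place 13U, 7U left
rack 3: place 11U, 9U left
rack 1: place 5U, 0U left
rack 4: place 12U, 8U left
rack 5: place 14U, 6U left
rack 6: place 14U, 6U left
rack 7: place 11U, 9U left
rack 8: place 13U, 7U left
rack 9: place 12U, 8U left
rack 10: place 12U, 8U left
rack 11: place 12U, 8U left
rack 12: place 13U, 7U left
Final racks: [1,14,5] [13] [11] [12] [14] [14] [11] [13] [12] [12] [12] [13].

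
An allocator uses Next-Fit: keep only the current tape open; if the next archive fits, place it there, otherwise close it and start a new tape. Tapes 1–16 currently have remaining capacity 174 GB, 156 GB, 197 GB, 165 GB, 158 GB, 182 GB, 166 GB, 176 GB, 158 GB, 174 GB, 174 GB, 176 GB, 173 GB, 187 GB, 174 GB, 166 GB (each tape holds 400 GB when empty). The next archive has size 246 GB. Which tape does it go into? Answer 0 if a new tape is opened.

0

Next-Fit only looks at tape 16, which has 166 GB free.
246 GB does not fit, so a new tape is opened.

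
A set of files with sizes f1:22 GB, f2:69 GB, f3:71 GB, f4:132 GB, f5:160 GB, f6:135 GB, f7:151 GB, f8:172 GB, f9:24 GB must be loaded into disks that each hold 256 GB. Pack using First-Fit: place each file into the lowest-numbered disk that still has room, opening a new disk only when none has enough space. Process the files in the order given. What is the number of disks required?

6 disks

f1 (22 GB) → disk 1 (remaining 234 GB)
f2 (69 GB) → disk 1 (remaining 165 GB)
f3 (71 GB) → disk 1 (remaining 94 GB)
f4 (132 GB) → disk 2 (remaining 124 GB)
f5 (160 GB) → disk 3 (remaining 96 GB)
f6 (135 GB) → disk 4 (remaining 121 GB)
f7 (151 GB) → disk 5 (remaining 105 GB)
f8 (172 GB) → disk 6 (remaining 84 GB)
f9 (24 GB) → disk 1 (remaining 70 GB)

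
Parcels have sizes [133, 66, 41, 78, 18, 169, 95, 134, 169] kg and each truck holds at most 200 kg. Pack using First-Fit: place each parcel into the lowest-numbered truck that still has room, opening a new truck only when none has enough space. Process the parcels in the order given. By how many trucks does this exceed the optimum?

First-Fit: [133,66] [41,78,18] [169] [95] [134] [169] → 6 trucks.
Total size 903 kg; any packing needs at least ⌈903/200⌉ = 5 trucks.
An optimal packing achieves that bound: [169,18] [169] [134,66] [133,41] [95,78] → 5 trucks.
Excess: 6 − 5 = 1.

1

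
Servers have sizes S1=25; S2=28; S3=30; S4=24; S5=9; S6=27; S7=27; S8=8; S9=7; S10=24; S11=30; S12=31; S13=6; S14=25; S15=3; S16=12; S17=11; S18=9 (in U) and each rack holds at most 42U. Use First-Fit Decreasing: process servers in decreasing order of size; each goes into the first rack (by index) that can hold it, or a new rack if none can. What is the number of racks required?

10

Sorted descending: 31, 30, 30, 28, 27, 27, 25, 25, 24, 24, 12, 11, 9, 9, 8, 7, 6, 3.
rack 1: place 31U, 11U left
rack 2: place 30U, 12U left
rack 3: place 30U, 12U left
rack 4: place 28U, 14U left
rack 5: place 27U, 15U left
rack 6: place 27U, 15U left
rack 7: place 25U, 17U left
rack 8: place 25U, 17U left
rack 9: place 24U, 18U left
rack 10: place 24U, 18U left
rack 2: place 12U, 0U left
rack 1: place 11U, 0U left
rack 3: place 9U, 3U left
rack 4: place 9U, 5U left
rack 5: place 8U, 7U left
rack 5: place 7U, 0U left
rack 6: place 6U, 9U left
rack 3: place 3U, 0U left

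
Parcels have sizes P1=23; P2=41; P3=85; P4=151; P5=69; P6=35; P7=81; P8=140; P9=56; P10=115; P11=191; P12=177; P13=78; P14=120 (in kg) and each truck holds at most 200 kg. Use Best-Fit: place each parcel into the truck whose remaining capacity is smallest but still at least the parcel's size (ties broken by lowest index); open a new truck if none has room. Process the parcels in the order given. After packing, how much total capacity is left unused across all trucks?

238

Put P1 (23 kg) in truck 1; 177 kg remain.
Put P2 (41 kg) in truck 1; 136 kg remain.
Put P3 (85 kg) in truck 1; 51 kg remain.
Put P4 (151 kg) in truck 2; 49 kg remain.
Put P5 (69 kg) in truck 3; 131 kg remain.
Put P6 (35 kg) in truck 2; 14 kg remain.
Put P7 (81 kg) in truck 3; 50 kg remain.
Put P8 (140 kg) in truck 4; 60 kg remain.
Put P9 (56 kg) in truck 4; 4 kg remain.
Put P10 (115 kg) in truck 5; 85 kg remain.
Put P11 (191 kg) in truck 6; 9 kg remain.
Put P12 (177 kg) in truck 7; 23 kg remain.
Put P13 (78 kg) in truck 5; 7 kg remain.
Put P14 (120 kg) in truck 8; 80 kg remain.
8 trucks × 200 kg = 1600 kg; used 1362 kg; unused 238 kg.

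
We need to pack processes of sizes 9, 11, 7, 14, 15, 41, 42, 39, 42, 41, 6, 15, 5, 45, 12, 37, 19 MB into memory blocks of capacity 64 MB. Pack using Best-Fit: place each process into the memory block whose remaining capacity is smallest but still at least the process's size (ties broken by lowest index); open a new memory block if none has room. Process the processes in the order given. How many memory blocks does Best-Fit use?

8 memory blocks

9 MB → memory block 1 (remaining 55 MB)
11 MB → memory block 1 (remaining 44 MB)
7 MB → memory block 1 (remaining 37 MB)
14 MB → memory block 1 (remaining 23 MB)
15 MB → memory block 1 (remaining 8 MB)
41 MB → memory block 2 (remaining 23 MB)
42 MB → memory block 3 (remaining 22 MB)
39 MB → memory block 4 (remaining 25 MB)
42 MB → memory block 5 (remaining 22 MB)
41 MB → memory block 6 (remaining 23 MB)
6 MB → memory block 1 (remaining 2 MB)
15 MB → memory block 3 (remaining 7 MB)
5 MB → memory block 3 (remaining 2 MB)
45 MB → memory block 7 (remaining 19 MB)
12 MB → memory block 7 (remaining 7 MB)
37 MB → memory block 8 (remaining 27 MB)
19 MB → memory block 5 (remaining 3 MB)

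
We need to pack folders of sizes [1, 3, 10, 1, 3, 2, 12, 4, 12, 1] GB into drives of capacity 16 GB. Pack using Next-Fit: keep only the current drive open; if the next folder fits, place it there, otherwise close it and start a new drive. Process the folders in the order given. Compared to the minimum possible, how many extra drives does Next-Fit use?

0

Next-Fit: [1,3,10,1] [3,2] [12,4] [12,1] → 4 drives.
Total size 49 GB; any packing needs at least ⌈49/16⌉ = 4 drives.
So 4 is already optimal.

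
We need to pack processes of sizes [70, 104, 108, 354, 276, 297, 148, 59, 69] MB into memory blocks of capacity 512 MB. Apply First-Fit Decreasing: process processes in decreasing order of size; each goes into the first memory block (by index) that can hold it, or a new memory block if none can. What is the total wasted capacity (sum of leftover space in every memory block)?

Sorted descending: 354, 297, 276, 148, 108, 104, 70, 69, 59.
Put 354 MB in memory block 1; 158 MB remain.
Put 297 MB in memory block 2; 215 MB remain.
Put 276 MB in memory block 3; 236 MB remain.
Put 148 MB in memory block 1; 10 MB remain.
Put 108 MB in memory block 2; 107 MB remain.
Put 104 MB in memory block 2; 3 MB remain.
Put 70 MB in memory block 3; 166 MB remain.
Put 69 MB in memory block 3; 97 MB remain.
Put 59 MB in memory block 3; 38 MB remain.
3 memory blocks × 512 MB = 1536 MB; used 1485 MB; unused 51 MB.

51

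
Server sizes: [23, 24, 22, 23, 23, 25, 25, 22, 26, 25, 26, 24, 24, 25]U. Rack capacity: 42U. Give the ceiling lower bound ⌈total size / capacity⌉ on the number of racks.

Total size = 23 + 24 + 22 + 23 + 23 + 25 + 25 + 22 + 26 + 25 + 26 + 24 + 24 + 25 = 337U.
⌈337 / 42⌉ = 9.

9 racks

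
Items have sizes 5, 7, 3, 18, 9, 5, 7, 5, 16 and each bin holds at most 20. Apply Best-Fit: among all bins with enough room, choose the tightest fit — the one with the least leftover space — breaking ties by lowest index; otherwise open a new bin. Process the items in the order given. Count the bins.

5

bin 1: place 5, 15 left
bin 1: place 7, 8 left
bin 1: place 3, 5 left
bin 2: place 18, 2 left
bin 3: place 9, 11 left
bin 1: place 5, 0 left
bin 3: place 7, 4 left
bin 4: place 5, 15 left
bin 5: place 16, 4 left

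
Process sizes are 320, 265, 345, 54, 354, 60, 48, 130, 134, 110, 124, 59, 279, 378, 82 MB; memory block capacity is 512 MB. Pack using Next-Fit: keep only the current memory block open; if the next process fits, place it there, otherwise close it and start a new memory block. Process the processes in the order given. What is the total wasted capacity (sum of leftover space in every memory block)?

842

memory block 1: place 320 MB, 192 MB left
memory block 2: place 265 MB, 247 MB left
memory block 3: place 345 MB, 167 MB left
memory block 3: place 54 MB, 113 MB left
memory block 4: place 354 MB, 158 MB left
memory block 4: place 60 MB, 98 MB left
memory block 4: place 48 MB, 50 MB left
memory block 5: place 130 MB, 382 MB left
memory block 5: place 134 MB, 248 MB left
memory block 5: place 110 MB, 138 MB left
memory block 5: place 124 MB, 14 MB left
memory block 6: place 59 MB, 453 MB left
memory block 6: place 279 MB, 174 MB left
memory block 7: place 378 MB, 134 MB left
memory block 7: place 82 MB, 52 MB left
7 memory blocks × 512 MB = 3584 MB; used 2742 MB; unused 842 MB.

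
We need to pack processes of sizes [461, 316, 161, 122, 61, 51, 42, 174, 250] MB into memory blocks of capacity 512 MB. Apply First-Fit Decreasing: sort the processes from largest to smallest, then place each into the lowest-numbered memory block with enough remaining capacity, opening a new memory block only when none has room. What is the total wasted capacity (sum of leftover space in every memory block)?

Sorted descending: 461, 316, 250, 174, 161, 122, 61, 51, 42.
Put 461 MB in memory block 1; 51 MB remain.
Put 316 MB in memory block 2; 196 MB remain.
Put 250 MB in memory block 3; 262 MB remain.
Put 174 MB in memory block 2; 22 MB remain.
Put 161 MB in memory block 3; 101 MB remain.
Put 122 MB in memory block 4; 390 MB remain.
Put 61 MB in memory block 3; 40 MB remain.
Put 51 MB in memory block 1; 0 MB remain.
Put 42 MB in memory block 4; 348 MB remain.
4 memory blocks × 512 MB = 2048 MB; used 1638 MB; unused 410 MB.

410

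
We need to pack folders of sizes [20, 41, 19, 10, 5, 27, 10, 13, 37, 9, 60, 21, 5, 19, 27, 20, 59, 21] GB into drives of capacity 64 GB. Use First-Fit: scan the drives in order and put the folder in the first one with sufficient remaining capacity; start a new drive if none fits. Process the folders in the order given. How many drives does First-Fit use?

Put 20 GB in drive 1; 44 GB remain.
Put 41 GB in drive 1; 3 GB remain.
Put 19 GB in drive 2; 45 GB remain.
Put 10 GB in drive 2; 35 GB remain.
Put 5 GB in drive 2; 30 GB remain.
Put 27 GB in drive 2; 3 GB remain.
Put 10 GB in drive 3; 54 GB remain.
Put 13 GB in drive 3; 41 GB remain.
Put 37 GB in drive 3; 4 GB remain.
Put 9 GB in drive 4; 55 GB remain.
Put 60 GB in drive 5; 4 GB remain.
Put 21 GB in drive 4; 34 GB remain.
Put 5 GB in drive 4; 29 GB remain.
Put 19 GB in drive 4; 10 GB remain.
Put 27 GB in drive 6; 37 GB remain.
Put 20 GB in drive 6; 17 GB remain.
Put 59 GB in drive 7; 5 GB remain.
Put 21 GB in drive 8; 43 GB remain.

8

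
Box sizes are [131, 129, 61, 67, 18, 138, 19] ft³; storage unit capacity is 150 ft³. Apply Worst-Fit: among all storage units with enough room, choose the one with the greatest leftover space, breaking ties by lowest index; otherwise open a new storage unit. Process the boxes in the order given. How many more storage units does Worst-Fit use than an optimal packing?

0

Worst-Fit: [131] [129,19] [61,67,18] [138] → 4 storage units.
Total size 563 ft³; any packing needs at least ⌈563/150⌉ = 4 storage units.
So 4 is already optimal.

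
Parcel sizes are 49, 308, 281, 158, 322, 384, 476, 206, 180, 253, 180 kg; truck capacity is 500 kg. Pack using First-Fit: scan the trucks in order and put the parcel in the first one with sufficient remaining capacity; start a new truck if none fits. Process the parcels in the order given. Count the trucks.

7 trucks

Put 49 kg in truck 1; 451 kg remain.
Put 308 kg in truck 1; 143 kg remain.
Put 281 kg in truck 2; 219 kg remain.
Put 158 kg in truck 2; 61 kg remain.
Put 322 kg in truck 3; 178 kg remain.
Put 384 kg in truck 4; 116 kg remain.
Put 476 kg in truck 5; 24 kg remain.
Put 206 kg in truck 6; 294 kg remain.
Put 180 kg in truck 6; 114 kg remain.
Put 253 kg in truck 7; 247 kg remain.
Put 180 kg in truck 7; 67 kg remain.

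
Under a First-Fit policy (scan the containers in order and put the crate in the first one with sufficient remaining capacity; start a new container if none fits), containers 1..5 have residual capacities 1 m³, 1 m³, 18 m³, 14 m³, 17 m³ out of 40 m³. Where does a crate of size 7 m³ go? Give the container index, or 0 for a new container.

3

Containers with room: container 3 (18 m³), container 4 (14 m³), container 5 (17 m³).
The first with room is container 3.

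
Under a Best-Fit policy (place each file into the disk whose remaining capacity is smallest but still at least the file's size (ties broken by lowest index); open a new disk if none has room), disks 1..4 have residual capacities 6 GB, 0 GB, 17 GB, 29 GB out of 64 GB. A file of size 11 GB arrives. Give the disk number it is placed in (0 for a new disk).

3

Disks with room: disk 3 (17 GB), disk 4 (29 GB).
Tightest fit is disk 3 with 17 GB free.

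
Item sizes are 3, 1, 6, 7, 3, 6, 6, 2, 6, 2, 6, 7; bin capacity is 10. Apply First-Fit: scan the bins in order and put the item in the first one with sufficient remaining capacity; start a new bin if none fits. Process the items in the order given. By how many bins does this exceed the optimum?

First-Fit: [3,1,6] [7,3] [6,2,2] [6] [6] [6] [7] → 7 bins.
7 items exceed 5 (half the capacity), and no two of those can share a bin, so at least 7 bins are needed.
So 7 is already optimal.

0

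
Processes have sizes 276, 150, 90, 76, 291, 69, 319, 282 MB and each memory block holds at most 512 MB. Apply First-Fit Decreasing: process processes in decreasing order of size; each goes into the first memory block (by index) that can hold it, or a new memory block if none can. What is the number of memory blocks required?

4

Sorted descending: 319, 291, 282, 276, 150, 90, 76, 69.
Put 319 MB in memory block 1; 193 MB remain.
Put 291 MB in memory block 2; 221 MB remain.
Put 282 MB in memory block 3; 230 MB remain.
Put 276 MB in memory block 4; 236 MB remain.
Put 150 MB in memory block 1; 43 MB remain.
Put 90 MB in memory block 2; 131 MB remain.
Put 76 MB in memory block 2; 55 MB remain.
Put 69 MB in memory block 3; 161 MB remain.
Final memory blocks: [319,150] [291,90,76] [282,69] [276].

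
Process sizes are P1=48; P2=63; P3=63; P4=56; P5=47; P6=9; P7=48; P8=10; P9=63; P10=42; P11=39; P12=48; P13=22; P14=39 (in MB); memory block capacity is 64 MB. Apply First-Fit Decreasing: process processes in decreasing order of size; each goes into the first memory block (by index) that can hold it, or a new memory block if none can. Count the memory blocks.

Sorted descending: 63, 63, 63, 56, 48, 48, 48, 47, 42, 39, 39, 22, 10, 9.
memory block 1: place 63 MB, 1 MB left
memory block 2: place 63 MB, 1 MB left
memory block 3: place 63 MB, 1 MB left
memory block 4: place 56 MB, 8 MB left
memory block 5: place 48 MB, 16 MB left
memory block 6: place 48 MB, 16 MB left
memory block 7: place 48 MB, 16 MB left
memory block 8: place 47 MB, 17 MB left
memory block 9: place 42 MB, 22 MB left
memory block 10: place 39 MB, 25 MB left
memory block 11: place 39 MB, 25 MB left
memory block 9: place 22 MB, 0 MB left
memory block 5: place 10 MB, 6 MB left
memory block 6: place 9 MB, 7 MB left
Final memory blocks: [63] [63] [63] [56] [48,10] [48,9] [48] [47] [42,22] [39] [39].

11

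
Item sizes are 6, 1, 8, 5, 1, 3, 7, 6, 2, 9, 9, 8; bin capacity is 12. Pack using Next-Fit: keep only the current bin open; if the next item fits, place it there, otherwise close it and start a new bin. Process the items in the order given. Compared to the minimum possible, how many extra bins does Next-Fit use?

Next-Fit: [6,1] [8] [5,1,3] [7] [6,2] [9] [9] [8] → 8 bins.
Total size 65; any packing needs at least ⌈65/12⌉ = 6 bins.
An optimal packing achieves that bound: [9,3] [9,2,1] [8,1] [8] [7,5] [6,6] → 6 bins.
Excess: 8 − 6 = 2.

2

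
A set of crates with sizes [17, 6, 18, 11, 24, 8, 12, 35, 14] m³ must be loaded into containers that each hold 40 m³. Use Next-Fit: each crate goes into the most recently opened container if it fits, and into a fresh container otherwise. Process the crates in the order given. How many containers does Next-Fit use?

6

17 m³ → container 1 (remaining 23 m³)
6 m³ → container 1 (remaining 17 m³)
18 m³ → container 2 (remaining 22 m³)
11 m³ → container 2 (remaining 11 m³)
24 m³ → container 3 (remaining 16 m³)
8 m³ → container 3 (remaining 8 m³)
12 m³ → container 4 (remaining 28 m³)
35 m³ → container 5 (remaining 5 m³)
14 m³ → container 6 (remaining 26 m³)
Final containers: [17,6] [18,11] [24,8] [12] [35] [14].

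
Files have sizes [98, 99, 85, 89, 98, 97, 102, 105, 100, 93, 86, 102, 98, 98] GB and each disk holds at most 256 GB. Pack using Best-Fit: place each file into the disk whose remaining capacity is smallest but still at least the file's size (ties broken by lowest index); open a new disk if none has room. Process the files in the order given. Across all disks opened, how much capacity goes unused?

98 GB → disk 1 (remaining 158 GB)
99 GB → disk 1 (remaining 59 GB)
85 GB → disk 2 (remaining 171 GB)
89 GB → disk 2 (remaining 82 GB)
98 GB → disk 3 (remaining 158 GB)
97 GB → disk 3 (remaining 61 GB)
102 GB → disk 4 (remaining 154 GB)
105 GB → disk 4 (remaining 49 GB)
100 GB → disk 5 (remaining 156 GB)
93 GB → disk 5 (remaining 63 GB)
86 GB → disk 6 (remaining 170 GB)
102 GB → disk 6 (remaining 68 GB)
98 GB → disk 7 (remaining 158 GB)
98 GB → disk 7 (remaining 60 GB)
7 disks × 256 GB = 1792 GB; used 1350 GB; unused 442 GB.

442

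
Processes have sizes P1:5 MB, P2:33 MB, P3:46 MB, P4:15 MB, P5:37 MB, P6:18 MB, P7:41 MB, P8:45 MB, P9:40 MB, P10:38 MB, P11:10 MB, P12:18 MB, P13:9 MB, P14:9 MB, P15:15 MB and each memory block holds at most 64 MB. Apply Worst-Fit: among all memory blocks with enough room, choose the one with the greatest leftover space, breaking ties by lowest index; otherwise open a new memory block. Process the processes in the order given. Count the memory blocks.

7

Put P1 (5 MB) in memory block 1; 59 MB remain.
Put P2 (33 MB) in memory block 1; 26 MB remain.
Put P3 (46 MB) in memory block 2; 18 MB remain.
Put P4 (15 MB) in memory block 1; 11 MB remain.
Put P5 (37 MB) in memory block 3; 27 MB remain.
Put P6 (18 MB) in memory block 3; 9 MB remain.
Put P7 (41 MB) in memory block 4; 23 MB remain.
Put P8 (45 MB) in memory block 5; 19 MB remain.
Put P9 (40 MB) in memory block 6; 24 MB remain.
Put P10 (38 MB) in memory block 7; 26 MB remain.
Put P11 (10 MB) in memory block 7; 16 MB remain.
Put P12 (18 MB) in memory block 6; 6 MB remain.
Put P13 (9 MB) in memory block 4; 14 MB remain.
Put P14 (9 MB) in memory block 5; 10 MB remain.
Put P15 (15 MB) in memory block 2; 3 MB remain.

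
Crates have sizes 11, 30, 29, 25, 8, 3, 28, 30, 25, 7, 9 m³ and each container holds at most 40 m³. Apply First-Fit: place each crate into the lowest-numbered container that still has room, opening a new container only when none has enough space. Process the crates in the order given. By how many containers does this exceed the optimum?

First-Fit: [11,29] [30,8] [25,3,7] [28,9] [30] [25] → 6 containers.
Total size 205 m³; any packing needs at least ⌈205/40⌉ = 6 containers.
So 6 is already optimal.

0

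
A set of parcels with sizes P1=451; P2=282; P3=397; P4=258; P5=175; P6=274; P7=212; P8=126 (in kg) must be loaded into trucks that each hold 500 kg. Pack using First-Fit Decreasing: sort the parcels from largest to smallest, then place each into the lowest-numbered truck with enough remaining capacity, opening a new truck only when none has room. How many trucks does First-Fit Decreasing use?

5

Sorted descending: 451, 397, 282, 274, 258, 212, 175, 126.
truck 1: place 451 kg, 49 kg left
truck 2: place 397 kg, 103 kg left
truck 3: place 282 kg, 218 kg left
truck 4: place 274 kg, 226 kg left
truck 5: place 258 kg, 242 kg left
truck 3: place 212 kg, 6 kg left
truck 4: place 175 kg, 51 kg left
truck 5: place 126 kg, 116 kg left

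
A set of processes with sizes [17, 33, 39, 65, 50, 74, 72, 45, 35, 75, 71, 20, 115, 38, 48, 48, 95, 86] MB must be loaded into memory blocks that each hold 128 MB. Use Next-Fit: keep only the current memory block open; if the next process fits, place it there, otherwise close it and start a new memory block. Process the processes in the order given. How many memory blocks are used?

17 MB → memory block 1 (remaining 111 MB)
33 MB → memory block 1 (remaining 78 MB)
39 MB → memory block 1 (remaining 39 MB)
65 MB → memory block 2 (remaining 63 MB)
50 MB → memory block 2 (remaining 13 MB)
74 MB → memory block 3 (remaining 54 MB)
72 MB → memory block 4 (remaining 56 MB)
45 MB → memory block 4 (remaining 11 MB)
35 MB → memory block 5 (remaining 93 MB)
75 MB → memory block 5 (remaining 18 MB)
71 MB → memory block 6 (remaining 57 MB)
20 MB → memory block 6 (remaining 37 MB)
115 MB → memory block 7 (remaining 13 MB)
38 MB → memory block 8 (remaining 90 MB)
48 MB → memory block 8 (remaining 42 MB)
48 MB → memory block 9 (remaining 80 MB)
95 MB → memory block 10 (remaining 33 MB)
86 MB → memory block 11 (remaining 42 MB)

11 memory blocks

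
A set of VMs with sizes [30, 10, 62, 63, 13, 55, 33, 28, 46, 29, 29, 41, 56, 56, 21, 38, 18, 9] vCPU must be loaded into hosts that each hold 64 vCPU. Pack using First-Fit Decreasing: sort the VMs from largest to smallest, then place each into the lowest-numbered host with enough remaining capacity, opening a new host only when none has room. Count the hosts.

11

Sorted descending: 63, 62, 56, 56, 55, 46, 41, 38, 33, 30, 29, 29, 28, 21, 18, 13, 10, 9.
Put 63 vCPU in host 1; 1 vCPU remain.
Put 62 vCPU in host 2; 2 vCPU remain.
Put 56 vCPU in host 3; 8 vCPU remain.
Put 56 vCPU in host 4; 8 vCPU remain.
Put 55 vCPU in host 5; 9 vCPU remain.
Put 46 vCPU in host 6; 18 vCPU remain.
Put 41 vCPU in host 7; 23 vCPU remain.
Put 38 vCPU in host 8; 26 vCPU remain.
Put 33 vCPU in host 9; 31 vCPU remain.
Put 30 vCPU in host 9; 1 vCPU remain.
Put 29 vCPU in host 10; 35 vCPU remain.
Put 29 vCPU in host 10; 6 vCPU remain.
Put 28 vCPU in host 11; 36 vCPU remain.
Put 21 vCPU in host 7; 2 vCPU remain.
Put 18 vCPU in host 6; 0 vCPU remain.
Put 13 vCPU in host 8; 13 vCPU remain.
Put 10 vCPU in host 8; 3 vCPU remain.
Put 9 vCPU in host 5; 0 vCPU remain.
Final hosts: [63] [62] [56] [56] [55,9] [46,18] [41,21] [38,13,10] [33,30] [29,29] [28].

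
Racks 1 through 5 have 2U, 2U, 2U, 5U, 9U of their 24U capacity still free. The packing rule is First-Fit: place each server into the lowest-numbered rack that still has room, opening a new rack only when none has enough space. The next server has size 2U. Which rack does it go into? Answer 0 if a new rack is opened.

1

Racks with room: rack 1 (2U), rack 2 (2U), rack 3 (2U), rack 4 (5U), rack 5 (9U).
The first with room is rack 1.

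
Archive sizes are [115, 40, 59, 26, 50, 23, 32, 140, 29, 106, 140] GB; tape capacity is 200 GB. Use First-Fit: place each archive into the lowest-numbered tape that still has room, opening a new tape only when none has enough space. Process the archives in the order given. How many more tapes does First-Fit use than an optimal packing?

1

First-Fit: [115,40,26] [59,50,23,32,29] [140] [106] [140] → 5 tapes.
Total size 760 GB; any packing needs at least ⌈760/200⌉ = 4 tapes.
An optimal packing achieves that bound: [140,59] [140,50] [115,40,32] [106,29,26,23] → 4 tapes.
Excess: 5 − 4 = 1.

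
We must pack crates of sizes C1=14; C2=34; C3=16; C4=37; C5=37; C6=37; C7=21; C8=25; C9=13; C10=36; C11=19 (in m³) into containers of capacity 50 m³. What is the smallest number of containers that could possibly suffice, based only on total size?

Total size = 14 + 34 + 16 + 37 + 37 + 37 + 21 + 25 + 13 + 36 + 19 = 289 m³.
⌈289 / 50⌉ = 6.

6 containers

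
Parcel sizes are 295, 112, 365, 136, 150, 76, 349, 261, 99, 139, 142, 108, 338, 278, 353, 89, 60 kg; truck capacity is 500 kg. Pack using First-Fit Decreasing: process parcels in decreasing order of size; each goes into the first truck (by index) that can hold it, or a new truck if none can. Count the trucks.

Sorted descending: 365, 353, 349, 338, 295, 278, 261, 150, 142, 139, 136, 112, 108, 99, 89, 76, 60.
Put 365 kg in truck 1; 135 kg remain.
Put 353 kg in truck 2; 147 kg remain.
Put 349 kg in truck 3; 151 kg remain.
Put 338 kg in truck 4; 162 kg remain.
Put 295 kg in truck 5; 205 kg remain.
Put 278 kg in truck 6; 222 kg remain.
Put 261 kg in truck 7; 239 kg remain.
Put 150 kg in truck 3; 1 kg remain.
Put 142 kg in truck 2; 5 kg remain.
Put 139 kg in truck 4; 23 kg remain.
Put 136 kg in truck 5; 69 kg remain.
Put 112 kg in truck 1; 23 kg remain.
Put 108 kg in truck 6; 114 kg remain.
Put 99 kg in truck 6; 15 kg remain.
Put 89 kg in truck 7; 150 kg remain.
Put 76 kg in truck 7; 74 kg remain.
Put 60 kg in truck 5; 9 kg remain.
Final trucks: [365,112] [353,142] [349,150] [338,139] [295,136,60] [278,108,99] [261,89,76].

7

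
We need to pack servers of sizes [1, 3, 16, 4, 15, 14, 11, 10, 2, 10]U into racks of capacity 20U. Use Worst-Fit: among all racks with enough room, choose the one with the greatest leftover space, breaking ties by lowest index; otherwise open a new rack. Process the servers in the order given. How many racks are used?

1U → rack 1 (remaining 19U)
3U → rack 1 (remaining 16U)
16U → rack 1 (remaining 0U)
4U → rack 2 (remaining 16U)
15U → rack 2 (remaining 1U)
14U → rack 3 (remaining 6U)
11U → rack 4 (remaining 9U)
10U → rack 5 (remaining 10U)
2U → rack 5 (remaining 8U)
10U → rack 6 (remaining 10U)

6 racks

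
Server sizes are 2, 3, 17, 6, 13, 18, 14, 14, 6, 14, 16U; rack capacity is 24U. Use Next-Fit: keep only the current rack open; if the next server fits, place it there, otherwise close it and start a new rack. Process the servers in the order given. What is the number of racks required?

7

Put 2U in rack 1; 22U remain.
Put 3U in rack 1; 19U remain.
Put 17U in rack 1; 2U remain.
Put 6U in rack 2; 18U remain.
Put 13U in rack 2; 5U remain.
Put 18U in rack 3; 6U remain.
Put 14U in rack 4; 10U remain.
Put 14U in rack 5; 10U remain.
Put 6U in rack 5; 4U remain.
Put 14U in rack 6; 10U remain.
Put 16U in rack 7; 8U remain.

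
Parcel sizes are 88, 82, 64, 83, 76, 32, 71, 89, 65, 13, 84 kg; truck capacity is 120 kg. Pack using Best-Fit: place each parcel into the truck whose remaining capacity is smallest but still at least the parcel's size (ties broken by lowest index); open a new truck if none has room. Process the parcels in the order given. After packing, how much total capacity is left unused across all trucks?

333

88 kg → truck 1 (remaining 32 kg)
82 kg → truck 2 (remaining 38 kg)
64 kg → truck 3 (remaining 56 kg)
83 kg → truck 4 (remaining 37 kg)
76 kg → truck 5 (remaining 44 kg)
32 kg → truck 1 (remaining 0 kg)
71 kg → truck 6 (remaining 49 kg)
89 kg → truck 7 (remaining 31 kg)
65 kg → truck 8 (remaining 55 kg)
13 kg → truck 7 (remaining 18 kg)
84 kg → truck 9 (remaining 36 kg)
9 trucks × 120 kg = 1080 kg; used 747 kg; unused 333 kg.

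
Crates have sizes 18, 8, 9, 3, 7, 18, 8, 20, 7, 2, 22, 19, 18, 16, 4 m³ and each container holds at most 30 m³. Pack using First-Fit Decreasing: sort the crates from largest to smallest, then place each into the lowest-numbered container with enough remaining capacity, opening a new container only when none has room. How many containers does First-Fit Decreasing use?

7

Sorted descending: 22, 20, 19, 18, 18, 18, 16, 9, 8, 8, 7, 7, 4, 3, 2.
container 1: place 22 m³, 8 m³ left
container 2: place 20 m³, 10 m³ left
container 3: place 19 m³, 11 m³ left
container 4: place 18 m³, 12 m³ left
container 5: place 18 m³, 12 m³ left
container 6: place 18 m³, 12 m³ left
container 7: place 16 m³, 14 m³ left
container 2: place 9 m³, 1 m³ left
container 1: place 8 m³, 0 m³ left
container 3: place 8 m³, 3 m³ left
container 4: place 7 m³, 5 m³ left
container 5: place 7 m³, 5 m³ left
container 4: place 4 m³, 1 m³ left
container 3: place 3 m³, 0 m³ left
container 5: place 2 m³, 3 m³ left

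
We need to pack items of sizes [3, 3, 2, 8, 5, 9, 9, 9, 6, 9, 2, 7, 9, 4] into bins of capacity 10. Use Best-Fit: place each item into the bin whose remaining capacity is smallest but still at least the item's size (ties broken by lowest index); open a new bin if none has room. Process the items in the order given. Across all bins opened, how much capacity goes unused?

15

Put 3 in bin 1; 7 remain.
Put 3 in bin 1; 4 remain.
Put 2 in bin 1; 2 remain.
Put 8 in bin 2; 2 remain.
Put 5 in bin 3; 5 remain.
Put 9 in bin 4; 1 remain.
Put 9 in bin 5; 1 remain.
Put 9 in bin 6; 1 remain.
Put 6 in bin 7; 4 remain.
Put 9 in bin 8; 1 remain.
Put 2 in bin 1; 0 remain.
Put 7 in bin 9; 3 remain.
Put 9 in bin 10; 1 remain.
Put 4 in bin 7; 0 remain.
10 bins × 10 = 100; used 85; unused 15.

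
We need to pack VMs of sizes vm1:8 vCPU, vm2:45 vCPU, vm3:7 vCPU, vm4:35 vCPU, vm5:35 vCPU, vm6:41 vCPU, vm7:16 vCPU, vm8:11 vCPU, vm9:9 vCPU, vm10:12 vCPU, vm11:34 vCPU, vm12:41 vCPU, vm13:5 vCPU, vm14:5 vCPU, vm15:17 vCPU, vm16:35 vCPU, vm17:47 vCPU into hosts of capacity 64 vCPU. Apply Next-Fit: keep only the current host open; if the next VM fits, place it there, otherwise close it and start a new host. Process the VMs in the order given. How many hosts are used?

vm1 (8 vCPU) → host 1 (remaining 56 vCPU)
vm2 (45 vCPU) → host 1 (remaining 11 vCPU)
vm3 (7 vCPU) → host 1 (remaining 4 vCPU)
vm4 (35 vCPU) → host 2 (remaining 29 vCPU)
vm5 (35 vCPU) → host 3 (remaining 29 vCPU)
vm6 (41 vCPU) → host 4 (remaining 23 vCPU)
vm7 (16 vCPU) → host 4 (remaining 7 vCPU)
vm8 (11 vCPU) → host 5 (remaining 53 vCPU)
vm9 (9 vCPU) → host 5 (remaining 44 vCPU)
vm10 (12 vCPU) → host 5 (remaining 32 vCPU)
vm11 (34 vCPU) → host 6 (remaining 30 vCPU)
vm12 (41 vCPU) → host 7 (remaining 23 vCPU)
vm13 (5 vCPU) → host 7 (remaining 18 vCPU)
vm14 (5 vCPU) → host 7 (remaining 13 vCPU)
vm15 (17 vCPU) → host 8 (remaining 47 vCPU)
vm16 (35 vCPU) → host 8 (remaining 12 vCPU)
vm17 (47 vCPU) → host 9 (remaining 17 vCPU)
Final hosts: [8,45,7] [35] [35] [41,16] [11,9,12] [34] [41,5,5] [17,35] [47].

9 hosts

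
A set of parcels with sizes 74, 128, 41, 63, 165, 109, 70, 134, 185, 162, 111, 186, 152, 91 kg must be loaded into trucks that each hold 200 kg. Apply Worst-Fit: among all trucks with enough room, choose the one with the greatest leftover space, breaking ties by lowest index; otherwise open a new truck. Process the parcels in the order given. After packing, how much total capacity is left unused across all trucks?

Put 74 kg in truck 1; 126 kg remain.
Put 128 kg in truck 2; 72 kg remain.
Put 41 kg in truck 1; 85 kg remain.
Put 63 kg in truck 1; 22 kg remain.
Put 165 kg in truck 3; 35 kg remain.
Put 109 kg in truck 4; 91 kg remain.
Put 70 kg in truck 4; 21 kg remain.
Put 134 kg in truck 5; 66 kg remain.
Put 185 kg in truck 6; 15 kg remain.
Put 162 kg in truck 7; 38 kg remain.
Put 111 kg in truck 8; 89 kg remain.
Put 186 kg in truck 9; 14 kg remain.
Put 152 kg in truck 10; 48 kg remain.
Put 91 kg in truck 11; 109 kg remain.
11 trucks × 200 kg = 2200 kg; used 1671 kg; unused 529 kg.

529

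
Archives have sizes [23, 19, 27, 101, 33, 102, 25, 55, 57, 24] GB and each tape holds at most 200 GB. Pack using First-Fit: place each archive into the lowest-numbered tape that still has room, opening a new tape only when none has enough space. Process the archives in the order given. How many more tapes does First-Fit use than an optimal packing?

First-Fit: [23,19,27,101,25] [33,102,55] [57,24] → 3 tapes.
Total size 466 GB; any packing needs at least ⌈466/200⌉ = 3 tapes.
So 3 is already optimal.

0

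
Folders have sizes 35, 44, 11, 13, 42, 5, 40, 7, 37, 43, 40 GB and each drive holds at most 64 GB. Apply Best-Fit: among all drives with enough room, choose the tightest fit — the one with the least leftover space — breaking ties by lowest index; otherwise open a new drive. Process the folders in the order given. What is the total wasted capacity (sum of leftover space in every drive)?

Put 35 GB in drive 1; 29 GB remain.
Put 44 GB in drive 2; 20 GB remain.
Put 11 GB in drive 2; 9 GB remain.
Put 13 GB in drive 1; 16 GB remain.
Put 42 GB in drive 3; 22 GB remain.
Put 5 GB in drive 2; 4 GB remain.
Put 40 GB in drive 4; 24 GB remain.
Put 7 GB in drive 1; 9 GB remain.
Put 37 GB in drive 5; 27 GB remain.
Put 43 GB in drive 6; 21 GB remain.
Put 40 GB in drive 7; 24 GB remain.
7 drives × 64 GB = 448 GB; used 317 GB; unused 131 GB.

131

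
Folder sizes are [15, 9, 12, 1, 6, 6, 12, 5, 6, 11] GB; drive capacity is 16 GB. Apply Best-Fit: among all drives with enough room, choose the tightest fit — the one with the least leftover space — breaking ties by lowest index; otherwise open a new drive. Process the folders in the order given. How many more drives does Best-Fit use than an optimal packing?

1

Best-Fit: [15,1] [9,6] [12] [6,5] [12] [6] [11] → 7 drives.
Total size 83 GB; any packing needs at least ⌈83/16⌉ = 6 drives.
An optimal packing achieves that bound: [15,1] [12] [12] [11,5] [9,6] [6,6] → 6 drives.
Excess: 7 − 6 = 1.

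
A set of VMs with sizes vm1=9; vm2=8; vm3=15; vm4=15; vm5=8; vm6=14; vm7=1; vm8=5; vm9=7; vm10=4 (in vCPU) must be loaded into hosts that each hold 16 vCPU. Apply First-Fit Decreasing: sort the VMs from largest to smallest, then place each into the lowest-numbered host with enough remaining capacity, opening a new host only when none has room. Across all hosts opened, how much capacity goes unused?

10

Sorted descending: 15, 15, 14, 9, 8, 8, 7, 5, 4, 1.
host 1: place 15 vCPU, 1 vCPU left
host 2: place 15 vCPU, 1 vCPU left
host 3: place 14 vCPU, 2 vCPU left
host 4: place 9 vCPU, 7 vCPU left
host 5: place 8 vCPU, 8 vCPU left
host 5: place 8 vCPU, 0 vCPU left
host 4: place 7 vCPU, 0 vCPU left
host 6: place 5 vCPU, 11 vCPU left
host 6: place 4 vCPU, 7 vCPU left
host 1: place 1 vCPU, 0 vCPU left
6 hosts × 16 vCPU = 96 vCPU; used 86 vCPU; unused 10 vCPU.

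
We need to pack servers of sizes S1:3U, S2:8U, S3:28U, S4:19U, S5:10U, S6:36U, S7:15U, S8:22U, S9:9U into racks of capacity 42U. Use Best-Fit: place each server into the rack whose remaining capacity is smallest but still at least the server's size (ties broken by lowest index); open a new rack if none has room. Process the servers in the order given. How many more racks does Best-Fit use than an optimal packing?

0

Best-Fit: [3,8,28] [19,10,9] [36] [15,22] → 4 racks.
Total size 150U; any packing needs at least ⌈150/42⌉ = 4 racks.
So 4 is already optimal.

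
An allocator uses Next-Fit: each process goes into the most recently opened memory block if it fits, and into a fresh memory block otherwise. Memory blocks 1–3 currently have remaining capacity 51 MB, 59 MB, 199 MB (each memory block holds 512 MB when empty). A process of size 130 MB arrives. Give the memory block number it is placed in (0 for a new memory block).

3

Next-Fit only looks at memory block 3, which has 199 MB free.
130 MB fits there.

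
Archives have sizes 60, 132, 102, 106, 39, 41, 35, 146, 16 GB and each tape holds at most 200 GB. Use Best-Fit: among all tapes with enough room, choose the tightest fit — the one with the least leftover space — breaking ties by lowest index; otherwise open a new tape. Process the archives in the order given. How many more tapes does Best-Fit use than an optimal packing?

0

Best-Fit: [60,132] [102,35] [106,39,41] [146,16] → 4 tapes.
Total size 677 GB; any packing needs at least ⌈677/200⌉ = 4 tapes.
So 4 is already optimal.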